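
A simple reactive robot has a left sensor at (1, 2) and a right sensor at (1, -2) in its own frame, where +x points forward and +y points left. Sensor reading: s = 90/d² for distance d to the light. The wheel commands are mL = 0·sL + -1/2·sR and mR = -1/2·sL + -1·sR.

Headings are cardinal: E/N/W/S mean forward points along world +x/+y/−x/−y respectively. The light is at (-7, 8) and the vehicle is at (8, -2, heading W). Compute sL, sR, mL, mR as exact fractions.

left sensor world pos  = (7, -4); dL² = 340
right sensor world pos = (7, 0); dR² = 260
sL = 90/340 = 9/34
sR = 90/260 = 9/26
mL = 0·sL + -1/2·sR = -9/52
mR = -1/2·sL + -1·sR = -423/884

9/34 9/26 -9/52 -423/884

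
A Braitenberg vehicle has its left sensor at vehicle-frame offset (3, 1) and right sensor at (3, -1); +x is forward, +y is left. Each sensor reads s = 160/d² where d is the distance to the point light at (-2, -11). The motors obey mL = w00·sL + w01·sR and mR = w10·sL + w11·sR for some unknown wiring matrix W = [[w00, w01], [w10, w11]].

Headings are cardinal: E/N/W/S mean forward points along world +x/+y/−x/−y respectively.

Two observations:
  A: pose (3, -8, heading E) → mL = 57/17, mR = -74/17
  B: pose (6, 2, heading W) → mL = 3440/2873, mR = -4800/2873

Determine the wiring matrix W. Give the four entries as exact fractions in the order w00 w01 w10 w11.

1/2 1 -1 -1

obs A: pose=(3,-8,E) → sL=2, sR=40/17, mL=57/17, mR=-74/17
obs B: pose=(6,2,W) → sL=160/169, sR=160/221, mL=3440/2873, mR=-4800/2873
sensor matrix S = [[2, 40/17], [160/169, 160/221]]; det S = -2240/2873
solve [mL_A; mL_B] = S·[w00; w01] and [mR_A; mR_B] = S·[w10; w11]:
  w00 = 1/2, w01 = 1, w10 = -1, w11 = -1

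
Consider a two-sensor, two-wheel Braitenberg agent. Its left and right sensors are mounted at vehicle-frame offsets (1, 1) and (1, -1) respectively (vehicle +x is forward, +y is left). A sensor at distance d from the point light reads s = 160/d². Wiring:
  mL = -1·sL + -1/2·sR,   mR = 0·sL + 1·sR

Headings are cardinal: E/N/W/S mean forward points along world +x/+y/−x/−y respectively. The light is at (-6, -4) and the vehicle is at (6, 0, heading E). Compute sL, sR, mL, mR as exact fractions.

left sensor world pos  = (7, 1); dL² = 194
right sensor world pos = (7, -1); dR² = 178
sL = 160/194 = 80/97
sR = 160/178 = 80/89
mL = -1·sL + -1/2·sR = -11000/8633
mR = 0·sL + 1·sR = 80/89

80/97 80/89 -11000/8633 80/89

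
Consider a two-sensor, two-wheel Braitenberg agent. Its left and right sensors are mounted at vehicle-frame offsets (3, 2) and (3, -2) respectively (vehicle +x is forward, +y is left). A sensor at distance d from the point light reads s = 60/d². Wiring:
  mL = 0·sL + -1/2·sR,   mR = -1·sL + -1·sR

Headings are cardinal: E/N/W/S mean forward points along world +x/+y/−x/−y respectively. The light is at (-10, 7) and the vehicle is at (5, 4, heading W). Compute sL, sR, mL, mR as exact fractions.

60/169 12/29 -6/29 -3768/4901

left sensor world pos  = (2, 2); dL² = 169
right sensor world pos = (2, 6); dR² = 145
sL = 60/169 = 60/169
sR = 60/145 = 12/29
mL = 0·sL + -1/2·sR = -6/29
mR = -1·sL + -1·sR = -3768/4901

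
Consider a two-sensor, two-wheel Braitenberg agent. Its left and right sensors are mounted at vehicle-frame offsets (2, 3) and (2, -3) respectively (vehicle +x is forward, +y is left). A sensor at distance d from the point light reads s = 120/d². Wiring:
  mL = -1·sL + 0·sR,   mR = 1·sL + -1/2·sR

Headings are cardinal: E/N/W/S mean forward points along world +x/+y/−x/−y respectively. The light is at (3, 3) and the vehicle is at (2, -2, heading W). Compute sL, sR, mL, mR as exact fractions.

120/73 120/13 -120/73 -2820/949

left sensor world pos  = (0, -5); dL² = 73
right sensor world pos = (0, 1); dR² = 13
sL = 120/73 = 120/73
sR = 120/13 = 120/13
mL = -1·sL + 0·sR = -120/73
mR = 1·sL + -1/2·sR = -2820/949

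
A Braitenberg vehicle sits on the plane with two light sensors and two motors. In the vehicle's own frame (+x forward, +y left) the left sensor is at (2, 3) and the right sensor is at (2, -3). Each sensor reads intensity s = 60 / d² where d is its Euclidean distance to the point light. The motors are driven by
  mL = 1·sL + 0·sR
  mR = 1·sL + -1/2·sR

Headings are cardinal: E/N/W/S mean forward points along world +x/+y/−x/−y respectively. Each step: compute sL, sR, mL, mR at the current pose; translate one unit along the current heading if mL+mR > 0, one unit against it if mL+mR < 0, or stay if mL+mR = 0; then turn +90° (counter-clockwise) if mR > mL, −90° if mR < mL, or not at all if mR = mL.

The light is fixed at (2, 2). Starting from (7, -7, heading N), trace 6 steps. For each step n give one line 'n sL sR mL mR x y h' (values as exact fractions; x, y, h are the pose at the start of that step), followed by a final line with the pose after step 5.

n=0: pose=(7,-7,N); sL=60/53, sR=60/113; mL=60/53, mR=5190/5989; mL+mR=11970/5989 → advance +1; mR−mL=-30/113 → turn -1·90°
n=1: pose=(7,-6,E); sL=30/37, sR=6/17; mL=30/37, mR=399/629; mL+mR=909/629 → advance +1; mR−mL=-3/17 → turn -1·90°
n=2: pose=(8,-6,S); sL=60/181, sR=60/109; mL=60/181, mR=1110/19729; mL+mR=7650/19729 → advance +1; mR−mL=-30/109 → turn -1·90°
n=3: pose=(8,-7,W); sL=3/8, sR=15/13; mL=3/8, mR=-21/104; mL+mR=9/52 → advance +1; mR−mL=-15/26 → turn -1·90°
n=4: pose=(7,-7,N); sL=60/53, sR=60/113; mL=60/53, mR=5190/5989; mL+mR=11970/5989 → advance +1; mR−mL=-30/113 → turn -1·90°
n=5: pose=(7,-6,E); sL=30/37, sR=6/17; mL=30/37, mR=399/629; mL+mR=909/629 → advance +1; mR−mL=-3/17 → turn -1·90°

0 60/53 60/113 60/53 5190/5989 7 -7 N
1 30/37 6/17 30/37 399/629 7 -6 E
2 60/181 60/109 60/181 1110/19729 8 -6 S
3 3/8 15/13 3/8 -21/104 8 -7 W
4 60/53 60/113 60/53 5190/5989 7 -7 N
5 30/37 6/17 30/37 399/629 7 -6 E
final 8 -6 S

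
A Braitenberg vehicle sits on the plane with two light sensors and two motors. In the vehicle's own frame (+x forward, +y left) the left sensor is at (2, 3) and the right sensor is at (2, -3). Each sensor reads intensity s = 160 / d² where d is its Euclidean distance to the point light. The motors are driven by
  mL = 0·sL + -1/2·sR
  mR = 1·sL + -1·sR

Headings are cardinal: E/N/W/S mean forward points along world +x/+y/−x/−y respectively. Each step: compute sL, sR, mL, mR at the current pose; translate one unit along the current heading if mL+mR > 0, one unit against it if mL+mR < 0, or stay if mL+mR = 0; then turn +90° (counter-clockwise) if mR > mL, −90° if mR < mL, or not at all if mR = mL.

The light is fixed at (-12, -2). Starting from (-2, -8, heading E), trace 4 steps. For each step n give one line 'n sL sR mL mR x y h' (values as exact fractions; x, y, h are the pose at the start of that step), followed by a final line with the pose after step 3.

0 160/153 32/45 -16/45 256/765 -2 -8 E
1 40/13 1 -1/2 27/13 -3 -8 N
2 160/113 160/53 -80/53 -9600/5989 -3 -7 W
3 80/29 80/89 -40/89 4800/2581 -2 -7 N
final -2 -6 W

n=0: pose=(-2,-8,E); sL=160/153, sR=32/45; mL=-16/45, mR=256/765; mL+mR=-16/765 → advance -1; mR−mL=176/255 → turn +1·90°
n=1: pose=(-3,-8,N); sL=40/13, sR=1; mL=-1/2, mR=27/13; mL+mR=41/26 → advance +1; mR−mL=67/26 → turn +1·90°
n=2: pose=(-3,-7,W); sL=160/113, sR=160/53; mL=-80/53, mR=-9600/5989; mL+mR=-18640/5989 → advance -1; mR−mL=-560/5989 → turn -1·90°
n=3: pose=(-2,-7,N); sL=80/29, sR=80/89; mL=-40/89, mR=4800/2581; mL+mR=3640/2581 → advance +1; mR−mL=5960/2581 → turn +1·90°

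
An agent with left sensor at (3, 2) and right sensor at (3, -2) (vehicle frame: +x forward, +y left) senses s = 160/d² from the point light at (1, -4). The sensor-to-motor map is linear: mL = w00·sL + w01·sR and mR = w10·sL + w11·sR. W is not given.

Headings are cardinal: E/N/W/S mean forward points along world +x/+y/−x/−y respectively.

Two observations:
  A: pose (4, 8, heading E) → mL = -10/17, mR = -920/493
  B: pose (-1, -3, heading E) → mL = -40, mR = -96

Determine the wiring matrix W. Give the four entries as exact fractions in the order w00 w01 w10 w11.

obs A: pose=(4,8,E) → sL=20/29, sR=20/17, mL=-10/17, mR=-920/493
obs B: pose=(-1,-3,E) → sL=16, sR=80, mL=-40, mR=-96
sensor matrix S = [[20/29, 20/17], [16, 80]]; det S = 17920/493
solve [mL_A; mL_B] = S·[w00; w01] and [mR_A; mR_B] = S·[w10; w11]:
  w00 = 0, w01 = -1/2, w10 = -1, w11 = -1

0 -1/2 -1 -1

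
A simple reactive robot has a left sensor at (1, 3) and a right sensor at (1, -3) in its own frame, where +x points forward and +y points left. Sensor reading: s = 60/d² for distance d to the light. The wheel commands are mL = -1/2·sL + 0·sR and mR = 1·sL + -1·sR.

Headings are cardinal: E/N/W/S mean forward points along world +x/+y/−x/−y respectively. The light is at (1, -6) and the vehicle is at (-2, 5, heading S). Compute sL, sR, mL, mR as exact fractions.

3/5 15/34 -3/10 27/170

left sensor world pos  = (1, 4); dL² = 100
right sensor world pos = (-5, 4); dR² = 136
sL = 60/100 = 3/5
sR = 60/136 = 15/34
mL = -1/2·sL + 0·sR = -3/10
mR = 1·sL + -1·sR = 27/170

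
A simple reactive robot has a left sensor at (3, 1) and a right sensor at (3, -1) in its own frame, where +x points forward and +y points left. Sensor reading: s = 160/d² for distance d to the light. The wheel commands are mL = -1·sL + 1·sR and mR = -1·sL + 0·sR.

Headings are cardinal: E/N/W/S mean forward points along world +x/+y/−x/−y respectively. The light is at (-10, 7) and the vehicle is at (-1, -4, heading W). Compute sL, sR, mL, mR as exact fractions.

left sensor world pos  = (-4, -5); dL² = 180
right sensor world pos = (-4, -3); dR² = 136
sL = 160/180 = 8/9
sR = 160/136 = 20/17
mL = -1·sL + 1·sR = 44/153
mR = -1·sL + 0·sR = -8/9

8/9 20/17 44/153 -8/9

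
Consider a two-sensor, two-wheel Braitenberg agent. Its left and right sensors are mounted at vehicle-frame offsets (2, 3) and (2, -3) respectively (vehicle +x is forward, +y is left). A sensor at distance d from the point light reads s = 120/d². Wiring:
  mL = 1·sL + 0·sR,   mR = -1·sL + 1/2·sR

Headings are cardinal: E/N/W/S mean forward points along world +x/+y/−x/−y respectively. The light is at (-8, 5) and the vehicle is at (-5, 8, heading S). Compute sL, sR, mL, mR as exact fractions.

left sensor world pos  = (-2, 6); dL² = 37
right sensor world pos = (-8, 6); dR² = 1
sL = 120/37 = 120/37
sR = 120/1 = 120
mL = 1·sL + 0·sR = 120/37
mR = -1·sL + 1/2·sR = 2100/37

120/37 120 120/37 2100/37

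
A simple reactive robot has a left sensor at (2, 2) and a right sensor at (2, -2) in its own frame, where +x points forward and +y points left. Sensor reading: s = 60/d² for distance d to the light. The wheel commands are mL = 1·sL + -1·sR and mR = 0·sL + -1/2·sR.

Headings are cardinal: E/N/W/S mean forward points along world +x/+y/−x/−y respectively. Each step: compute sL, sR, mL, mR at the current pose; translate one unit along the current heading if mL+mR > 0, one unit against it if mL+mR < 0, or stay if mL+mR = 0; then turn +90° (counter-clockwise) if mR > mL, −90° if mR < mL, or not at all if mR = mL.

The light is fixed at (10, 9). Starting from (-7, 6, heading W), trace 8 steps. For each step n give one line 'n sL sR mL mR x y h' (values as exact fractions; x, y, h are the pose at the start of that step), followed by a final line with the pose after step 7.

n=0: pose=(-7,6,W); sL=30/193, sR=30/181; mL=-360/34933, mR=-15/181; mL+mR=-3255/34933 → advance -1; mR−mL=-2535/34933 → turn -1·90°
n=1: pose=(-6,6,N); sL=12/65, sR=60/197; mL=-1536/12805, mR=-30/197; mL+mR=-3486/12805 → advance -1; mR−mL=-414/12805 → turn -1·90°
n=2: pose=(-6,5,E); sL=3/10, sR=15/58; mL=6/145, mR=-15/116; mL+mR=-51/580 → advance -1; mR−mL=-99/580 → turn -1·90°
n=3: pose=(-7,5,S); sL=20/87, sR=60/397; mL=2720/34539, mR=-30/397; mL+mR=110/34539 → advance +1; mR−mL=-5330/34539 → turn -1·90°
n=4: pose=(-7,4,W); sL=6/41, sR=6/37; mL=-24/1517, mR=-3/37; mL+mR=-147/1517 → advance -1; mR−mL=-99/1517 → turn -1·90°
n=5: pose=(-6,4,N); sL=20/111, sR=12/41; mL=-512/4551, mR=-6/41; mL+mR=-1178/4551 → advance -1; mR−mL=-154/4551 → turn -1·90°
n=6: pose=(-6,3,E); sL=15/53, sR=3/13; mL=36/689, mR=-3/26; mL+mR=-87/1378 → advance -1; mR−mL=-231/1378 → turn -1·90°
n=7: pose=(-7,3,S); sL=60/289, sR=12/85; mL=96/1445, mR=-6/85; mL+mR=-6/1445 → advance -1; mR−mL=-198/1445 → turn -1·90°

0 30/193 30/181 -360/34933 -15/181 -7 6 W
1 12/65 60/197 -1536/12805 -30/197 -6 6 N
2 3/10 15/58 6/145 -15/116 -6 5 E
3 20/87 60/397 2720/34539 -30/397 -7 5 S
4 6/41 6/37 -24/1517 -3/37 -7 4 W
5 20/111 12/41 -512/4551 -6/41 -6 4 N
6 15/53 3/13 36/689 -3/26 -6 3 E
7 60/289 12/85 96/1445 -6/85 -7 3 S
final -7 4 W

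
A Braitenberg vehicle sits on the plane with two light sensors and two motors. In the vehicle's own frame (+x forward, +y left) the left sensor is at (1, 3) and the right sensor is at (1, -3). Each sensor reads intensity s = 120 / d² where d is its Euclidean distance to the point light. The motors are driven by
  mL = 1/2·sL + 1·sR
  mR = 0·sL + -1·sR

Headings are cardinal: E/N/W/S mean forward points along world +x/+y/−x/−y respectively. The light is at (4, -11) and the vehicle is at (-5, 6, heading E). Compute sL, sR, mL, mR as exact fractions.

15/58 6/13 891/1508 -6/13

left sensor world pos  = (-4, 9); dL² = 464
right sensor world pos = (-4, 3); dR² = 260
sL = 120/464 = 15/58
sR = 120/260 = 6/13
mL = 1/2·sL + 1·sR = 891/1508
mR = 0·sL + -1·sR = -6/13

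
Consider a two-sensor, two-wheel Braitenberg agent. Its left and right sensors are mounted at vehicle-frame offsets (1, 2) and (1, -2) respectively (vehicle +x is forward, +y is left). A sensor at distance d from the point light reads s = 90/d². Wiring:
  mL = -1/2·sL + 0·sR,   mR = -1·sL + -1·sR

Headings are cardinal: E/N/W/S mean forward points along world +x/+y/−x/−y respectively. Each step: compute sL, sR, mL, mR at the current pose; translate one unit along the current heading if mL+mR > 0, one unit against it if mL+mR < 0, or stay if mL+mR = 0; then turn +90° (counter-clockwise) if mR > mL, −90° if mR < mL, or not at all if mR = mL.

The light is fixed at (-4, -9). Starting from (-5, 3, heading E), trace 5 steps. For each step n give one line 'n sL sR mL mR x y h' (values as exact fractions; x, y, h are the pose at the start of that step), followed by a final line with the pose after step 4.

0 45/98 9/10 -45/196 -333/245 -5 3 E
1 90/121 90/137 -45/121 -23220/16577 -6 3 S
2 9/13 5/13 -9/26 -14/13 -6 4 W
3 18/41 90/197 -9/41 -7236/8077 -5 4 N
4 45/98 9/10 -45/196 -333/245 -5 3 E
final -6 3 S

n=0: pose=(-5,3,E); sL=45/98, sR=9/10; mL=-45/196, mR=-333/245; mL+mR=-1557/980 → advance -1; mR−mL=-1107/980 → turn -1·90°
n=1: pose=(-6,3,S); sL=90/121, sR=90/137; mL=-45/121, mR=-23220/16577; mL+mR=-29385/16577 → advance -1; mR−mL=-17055/16577 → turn -1·90°
n=2: pose=(-6,4,W); sL=9/13, sR=5/13; mL=-9/26, mR=-14/13; mL+mR=-37/26 → advance -1; mR−mL=-19/26 → turn -1·90°
n=3: pose=(-5,4,N); sL=18/41, sR=90/197; mL=-9/41, mR=-7236/8077; mL+mR=-9009/8077 → advance -1; mR−mL=-5463/8077 → turn -1·90°
n=4: pose=(-5,3,E); sL=45/98, sR=9/10; mL=-45/196, mR=-333/245; mL+mR=-1557/980 → advance -1; mR−mL=-1107/980 → turn -1·90°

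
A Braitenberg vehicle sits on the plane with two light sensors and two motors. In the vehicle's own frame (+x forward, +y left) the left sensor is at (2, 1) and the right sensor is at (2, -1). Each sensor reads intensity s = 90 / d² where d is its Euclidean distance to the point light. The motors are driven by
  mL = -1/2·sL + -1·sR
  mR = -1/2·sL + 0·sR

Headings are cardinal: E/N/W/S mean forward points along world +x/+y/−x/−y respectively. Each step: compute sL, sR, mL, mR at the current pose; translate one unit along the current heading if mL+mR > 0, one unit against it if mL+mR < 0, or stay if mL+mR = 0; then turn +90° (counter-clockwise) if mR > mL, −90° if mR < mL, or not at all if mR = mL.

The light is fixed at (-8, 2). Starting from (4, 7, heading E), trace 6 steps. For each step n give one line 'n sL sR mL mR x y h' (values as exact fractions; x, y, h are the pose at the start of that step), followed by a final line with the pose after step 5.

0 45/116 45/106 -7605/12296 -45/232 4 7 E
1 90/149 90/193 -22095/28757 -45/149 3 7 N
2 1 45/53 -143/106 -1/2 3 6 W
3 90/173 18/25 -4239/4325 -45/173 4 6 S
4 45/116 45/106 -7605/12296 -45/232 4 7 E
5 90/149 90/193 -22095/28757 -45/149 3 7 N
final 3 6 W

n=0: pose=(4,7,E); sL=45/116, sR=45/106; mL=-7605/12296, mR=-45/232; mL+mR=-4995/6148 → advance -1; mR−mL=45/106 → turn +1·90°
n=1: pose=(3,7,N); sL=90/149, sR=90/193; mL=-22095/28757, mR=-45/149; mL+mR=-30780/28757 → advance -1; mR−mL=90/193 → turn +1·90°
n=2: pose=(3,6,W); sL=1, sR=45/53; mL=-143/106, mR=-1/2; mL+mR=-98/53 → advance -1; mR−mL=45/53 → turn +1·90°
n=3: pose=(4,6,S); sL=90/173, sR=18/25; mL=-4239/4325, mR=-45/173; mL+mR=-5364/4325 → advance -1; mR−mL=18/25 → turn +1·90°
n=4: pose=(4,7,E); sL=45/116, sR=45/106; mL=-7605/12296, mR=-45/232; mL+mR=-4995/6148 → advance -1; mR−mL=45/106 → turn +1·90°
n=5: pose=(3,7,N); sL=90/149, sR=90/193; mL=-22095/28757, mR=-45/149; mL+mR=-30780/28757 → advance -1; mR−mL=90/193 → turn +1·90°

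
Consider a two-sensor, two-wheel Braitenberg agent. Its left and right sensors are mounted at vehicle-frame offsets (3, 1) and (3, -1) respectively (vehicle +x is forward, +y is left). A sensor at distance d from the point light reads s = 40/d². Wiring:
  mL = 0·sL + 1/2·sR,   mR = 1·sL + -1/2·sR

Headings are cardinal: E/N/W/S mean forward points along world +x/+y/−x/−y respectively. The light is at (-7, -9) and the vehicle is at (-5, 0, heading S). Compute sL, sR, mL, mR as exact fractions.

8/9 40/37 20/37 116/333

left sensor world pos  = (-4, -3); dL² = 45
right sensor world pos = (-6, -3); dR² = 37
sL = 40/45 = 8/9
sR = 40/37 = 40/37
mL = 0·sL + 1/2·sR = 20/37
mR = 1·sL + -1/2·sR = 116/333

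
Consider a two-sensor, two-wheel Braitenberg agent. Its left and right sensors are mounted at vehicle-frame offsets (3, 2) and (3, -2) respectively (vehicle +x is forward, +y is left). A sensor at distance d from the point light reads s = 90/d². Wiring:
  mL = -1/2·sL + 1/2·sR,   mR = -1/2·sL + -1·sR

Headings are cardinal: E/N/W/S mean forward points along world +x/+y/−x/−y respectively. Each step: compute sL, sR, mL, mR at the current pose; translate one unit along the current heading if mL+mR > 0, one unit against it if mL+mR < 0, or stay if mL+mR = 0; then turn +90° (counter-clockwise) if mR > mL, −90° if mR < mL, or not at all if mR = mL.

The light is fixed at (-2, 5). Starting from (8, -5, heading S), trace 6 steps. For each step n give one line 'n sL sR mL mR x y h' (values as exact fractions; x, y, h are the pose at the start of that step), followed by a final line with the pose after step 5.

n=0: pose=(8,-5,S); sL=90/313, sR=90/233; mL=3600/72929, mR=-38655/72929; mL+mR=-35055/72929 → advance -1; mR−mL=-135/233 → turn -1·90°
n=1: pose=(8,-4,W); sL=9/17, sR=45/49; mL=162/833, mR=-1971/1666; mL+mR=-1647/1666 → advance -1; mR−mL=-135/98 → turn -1·90°
n=2: pose=(9,-4,N); sL=10/13, sR=18/41; mL=-88/533, mR=-439/533; mL+mR=-527/533 → advance -1; mR−mL=-27/41 → turn -1·90°
n=3: pose=(9,-5,E); sL=9/26, sR=9/34; mL=-9/221, mR=-387/884; mL+mR=-423/884 → advance -1; mR−mL=-27/68 → turn -1·90°
n=4: pose=(8,-5,S); sL=90/313, sR=90/233; mL=3600/72929, mR=-38655/72929; mL+mR=-35055/72929 → advance -1; mR−mL=-135/233 → turn -1·90°
n=5: pose=(8,-4,W); sL=9/17, sR=45/49; mL=162/833, mR=-1971/1666; mL+mR=-1647/1666 → advance -1; mR−mL=-135/98 → turn -1·90°

0 90/313 90/233 3600/72929 -38655/72929 8 -5 S
1 9/17 45/49 162/833 -1971/1666 8 -4 W
2 10/13 18/41 -88/533 -439/533 9 -4 N
3 9/26 9/34 -9/221 -387/884 9 -5 E
4 90/313 90/233 3600/72929 -38655/72929 8 -5 S
5 9/17 45/49 162/833 -1971/1666 8 -4 W
final 9 -4 N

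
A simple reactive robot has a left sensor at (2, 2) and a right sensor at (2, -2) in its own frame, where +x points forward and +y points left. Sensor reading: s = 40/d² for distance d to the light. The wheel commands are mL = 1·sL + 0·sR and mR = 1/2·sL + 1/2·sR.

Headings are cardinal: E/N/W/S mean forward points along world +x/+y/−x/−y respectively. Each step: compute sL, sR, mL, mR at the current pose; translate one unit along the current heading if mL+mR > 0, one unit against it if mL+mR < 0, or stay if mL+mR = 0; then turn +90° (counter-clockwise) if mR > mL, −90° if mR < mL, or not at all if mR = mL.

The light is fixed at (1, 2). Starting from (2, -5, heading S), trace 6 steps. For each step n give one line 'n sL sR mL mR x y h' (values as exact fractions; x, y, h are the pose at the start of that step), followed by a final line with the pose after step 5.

n=0: pose=(2,-5,S); sL=4/9, sR=20/41; mL=4/9, mR=172/369; mL+mR=112/123 → advance +1; mR−mL=8/369 → turn +1·90°
n=1: pose=(2,-6,E); sL=8/9, sR=40/109; mL=8/9, mR=616/981; mL+mR=496/327 → advance +1; mR−mL=-256/981 → turn -1·90°
n=2: pose=(3,-6,S); sL=10/29, sR=2/5; mL=10/29, mR=54/145; mL+mR=104/145 → advance +1; mR−mL=4/145 → turn +1·90°
n=3: pose=(3,-7,E); sL=8/13, sR=40/137; mL=8/13, mR=808/1781; mL+mR=1904/1781 → advance +1; mR−mL=-288/1781 → turn -1·90°
n=4: pose=(4,-7,S); sL=20/73, sR=20/61; mL=20/73, mR=1340/4453; mL+mR=2560/4453 → advance +1; mR−mL=120/4453 → turn +1·90°
n=5: pose=(4,-8,E); sL=40/89, sR=40/169; mL=40/89, mR=5160/15041; mL+mR=11920/15041 → advance +1; mR−mL=-1600/15041 → turn -1·90°

0 4/9 20/41 4/9 172/369 2 -5 S
1 8/9 40/109 8/9 616/981 2 -6 E
2 10/29 2/5 10/29 54/145 3 -6 S
3 8/13 40/137 8/13 808/1781 3 -7 E
4 20/73 20/61 20/73 1340/4453 4 -7 S
5 40/89 40/169 40/89 5160/15041 4 -8 E
final 5 -8 S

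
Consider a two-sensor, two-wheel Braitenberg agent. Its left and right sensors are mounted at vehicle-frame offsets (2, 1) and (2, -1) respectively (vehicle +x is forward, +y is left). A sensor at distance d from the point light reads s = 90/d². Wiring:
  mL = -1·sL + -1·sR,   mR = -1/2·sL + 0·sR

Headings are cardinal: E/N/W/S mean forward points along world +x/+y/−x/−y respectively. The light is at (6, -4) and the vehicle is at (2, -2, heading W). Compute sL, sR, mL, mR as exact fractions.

left sensor world pos  = (0, -3); dL² = 37
right sensor world pos = (0, -1); dR² = 45
sL = 90/37 = 90/37
sR = 90/45 = 2
mL = -1·sL + -1·sR = -164/37
mR = -1/2·sL + 0·sR = -45/37

90/37 2 -164/37 -45/37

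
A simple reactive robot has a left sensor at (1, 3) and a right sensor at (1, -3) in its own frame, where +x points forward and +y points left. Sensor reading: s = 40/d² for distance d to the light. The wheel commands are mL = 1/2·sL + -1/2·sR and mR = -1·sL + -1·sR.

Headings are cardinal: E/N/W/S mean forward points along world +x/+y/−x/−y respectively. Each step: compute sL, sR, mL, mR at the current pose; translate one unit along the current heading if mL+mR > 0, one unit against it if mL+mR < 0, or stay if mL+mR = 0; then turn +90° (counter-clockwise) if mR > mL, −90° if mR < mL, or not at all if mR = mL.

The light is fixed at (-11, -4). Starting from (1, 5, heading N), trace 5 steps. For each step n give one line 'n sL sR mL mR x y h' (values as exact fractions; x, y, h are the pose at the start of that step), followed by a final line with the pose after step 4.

0 40/181 8/65 576/11765 -4048/11765 1 5 N
1 4/29 20/97 -96/2813 -968/2813 1 4 E
2 8/49 40/113 -528/5537 -2864/5537 0 4 S
3 5/17 10/61 135/2074 -475/1037 0 5 W
4 40/181 8/65 576/11765 -4048/11765 1 5 N
final 1 4 E

n=0: pose=(1,5,N); sL=40/181, sR=8/65; mL=576/11765, mR=-4048/11765; mL+mR=-3472/11765 → advance -1; mR−mL=-4624/11765 → turn -1·90°
n=1: pose=(1,4,E); sL=4/29, sR=20/97; mL=-96/2813, mR=-968/2813; mL+mR=-1064/2813 → advance -1; mR−mL=-872/2813 → turn -1·90°
n=2: pose=(0,4,S); sL=8/49, sR=40/113; mL=-528/5537, mR=-2864/5537; mL+mR=-3392/5537 → advance -1; mR−mL=-2336/5537 → turn -1·90°
n=3: pose=(0,5,W); sL=5/17, sR=10/61; mL=135/2074, mR=-475/1037; mL+mR=-815/2074 → advance -1; mR−mL=-1085/2074 → turn -1·90°
n=4: pose=(1,5,N); sL=40/181, sR=8/65; mL=576/11765, mR=-4048/11765; mL+mR=-3472/11765 → advance -1; mR−mL=-4624/11765 → turn -1·90°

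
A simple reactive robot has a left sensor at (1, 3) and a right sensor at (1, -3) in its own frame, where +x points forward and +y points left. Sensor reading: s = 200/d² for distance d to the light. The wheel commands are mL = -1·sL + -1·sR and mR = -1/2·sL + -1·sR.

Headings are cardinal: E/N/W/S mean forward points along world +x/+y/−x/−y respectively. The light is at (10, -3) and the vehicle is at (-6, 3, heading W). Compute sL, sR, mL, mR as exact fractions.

left sensor world pos  = (-7, 0); dL² = 298
right sensor world pos = (-7, 6); dR² = 370
sL = 200/298 = 100/149
sR = 200/370 = 20/37
mL = -1·sL + -1·sR = -6680/5513
mR = -1/2·sL + -1·sR = -4830/5513

100/149 20/37 -6680/5513 -4830/5513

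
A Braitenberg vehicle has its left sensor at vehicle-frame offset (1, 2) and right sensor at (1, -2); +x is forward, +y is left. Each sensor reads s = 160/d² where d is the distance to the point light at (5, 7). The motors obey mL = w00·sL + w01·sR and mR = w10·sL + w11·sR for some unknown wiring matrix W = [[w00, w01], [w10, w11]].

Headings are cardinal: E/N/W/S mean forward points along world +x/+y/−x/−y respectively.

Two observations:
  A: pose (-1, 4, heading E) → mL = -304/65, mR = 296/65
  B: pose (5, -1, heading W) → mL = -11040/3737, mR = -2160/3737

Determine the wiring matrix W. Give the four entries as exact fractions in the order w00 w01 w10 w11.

obs A: pose=(-1,4,E) → sL=80/13, sR=16/5, mL=-304/65, mR=296/65
obs B: pose=(5,-1,W) → sL=160/101, sR=160/37, mL=-11040/3737, mR=-2160/3737
sensor matrix S = [[80/13, 16/5], [160/101, 160/37]]; det S = 1046528/48581
solve [mL_A; mL_B] = S·[w00; w01] and [mR_A; mR_B] = S·[w10; w11]:
  w00 = -1/2, w01 = -1/2, w10 = 1, w11 = -1/2

-1/2 -1/2 1 -1/2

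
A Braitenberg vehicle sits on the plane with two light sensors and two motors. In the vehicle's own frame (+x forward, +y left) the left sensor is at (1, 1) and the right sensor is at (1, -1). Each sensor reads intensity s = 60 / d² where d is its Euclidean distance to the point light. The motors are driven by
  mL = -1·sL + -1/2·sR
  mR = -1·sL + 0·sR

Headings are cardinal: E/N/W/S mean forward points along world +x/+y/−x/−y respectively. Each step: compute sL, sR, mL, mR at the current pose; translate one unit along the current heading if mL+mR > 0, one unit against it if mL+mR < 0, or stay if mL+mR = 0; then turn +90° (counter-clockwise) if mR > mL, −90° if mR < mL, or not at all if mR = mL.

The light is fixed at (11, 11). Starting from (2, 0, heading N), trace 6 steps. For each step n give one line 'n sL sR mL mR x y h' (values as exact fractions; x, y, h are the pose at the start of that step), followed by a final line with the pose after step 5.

0 3/10 15/41 -99/205 -3/10 2 0 N
1 60/269 60/221 -21330/59449 -60/269 2 -1 W
2 30/109 6/25 -1077/2725 -30/109 3 -1 S
3 60/149 60/193 -16050/28757 -60/149 3 0 E
4 3/10 15/41 -99/205 -3/10 2 0 N
5 60/269 60/221 -21330/59449 -60/269 2 -1 W
final 3 -1 S

n=0: pose=(2,0,N); sL=3/10, sR=15/41; mL=-99/205, mR=-3/10; mL+mR=-321/410 → advance -1; mR−mL=15/82 → turn +1·90°
n=1: pose=(2,-1,W); sL=60/269, sR=60/221; mL=-21330/59449, mR=-60/269; mL+mR=-34590/59449 → advance -1; mR−mL=30/221 → turn +1·90°
n=2: pose=(3,-1,S); sL=30/109, sR=6/25; mL=-1077/2725, mR=-30/109; mL+mR=-1827/2725 → advance -1; mR−mL=3/25 → turn +1·90°
n=3: pose=(3,0,E); sL=60/149, sR=60/193; mL=-16050/28757, mR=-60/149; mL+mR=-27630/28757 → advance -1; mR−mL=30/193 → turn +1·90°
n=4: pose=(2,0,N); sL=3/10, sR=15/41; mL=-99/205, mR=-3/10; mL+mR=-321/410 → advance -1; mR−mL=15/82 → turn +1·90°
n=5: pose=(2,-1,W); sL=60/269, sR=60/221; mL=-21330/59449, mR=-60/269; mL+mR=-34590/59449 → advance -1; mR−mL=30/221 → turn +1·90°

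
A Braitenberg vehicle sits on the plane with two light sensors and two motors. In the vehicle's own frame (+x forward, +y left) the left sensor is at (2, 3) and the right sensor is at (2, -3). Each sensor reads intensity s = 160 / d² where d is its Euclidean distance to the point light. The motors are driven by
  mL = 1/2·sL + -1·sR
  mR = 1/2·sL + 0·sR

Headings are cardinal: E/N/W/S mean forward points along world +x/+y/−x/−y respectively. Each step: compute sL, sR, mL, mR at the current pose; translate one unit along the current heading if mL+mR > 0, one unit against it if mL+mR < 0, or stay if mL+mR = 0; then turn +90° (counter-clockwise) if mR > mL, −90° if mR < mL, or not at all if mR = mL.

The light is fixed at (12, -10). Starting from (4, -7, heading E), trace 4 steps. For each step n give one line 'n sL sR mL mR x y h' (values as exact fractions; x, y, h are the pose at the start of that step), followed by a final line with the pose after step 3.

0 20/9 40/9 -10/3 10/9 4 -7 E
1 160/169 160/61 -22160/10309 80/169 3 -7 N
2 80/61 80/73 -1960/4453 40/61 3 -8 W
3 160/49 160/169 5680/8281 80/49 2 -8 S
final 2 -9 E

n=0: pose=(4,-7,E); sL=20/9, sR=40/9; mL=-10/3, mR=10/9; mL+mR=-20/9 → advance -1; mR−mL=40/9 → turn +1·90°
n=1: pose=(3,-7,N); sL=160/169, sR=160/61; mL=-22160/10309, mR=80/169; mL+mR=-17280/10309 → advance -1; mR−mL=160/61 → turn +1·90°
n=2: pose=(3,-8,W); sL=80/61, sR=80/73; mL=-1960/4453, mR=40/61; mL+mR=960/4453 → advance +1; mR−mL=80/73 → turn +1·90°
n=3: pose=(2,-8,S); sL=160/49, sR=160/169; mL=5680/8281, mR=80/49; mL+mR=19200/8281 → advance +1; mR−mL=160/169 → turn +1·90°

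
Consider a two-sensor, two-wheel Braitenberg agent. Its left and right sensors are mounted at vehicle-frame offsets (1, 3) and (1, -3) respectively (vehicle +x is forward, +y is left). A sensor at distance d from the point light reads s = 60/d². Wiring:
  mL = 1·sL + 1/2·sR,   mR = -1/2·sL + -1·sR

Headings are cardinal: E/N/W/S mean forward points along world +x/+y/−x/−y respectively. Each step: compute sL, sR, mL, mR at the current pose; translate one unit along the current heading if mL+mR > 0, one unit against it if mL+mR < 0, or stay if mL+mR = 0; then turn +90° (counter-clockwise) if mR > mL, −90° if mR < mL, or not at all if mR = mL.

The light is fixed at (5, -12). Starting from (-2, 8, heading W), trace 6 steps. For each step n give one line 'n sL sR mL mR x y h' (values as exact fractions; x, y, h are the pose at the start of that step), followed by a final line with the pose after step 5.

0 60/353 60/593 46170/209329 -38970/209329 -2 8 W
1 30/281 30/233 11205/65473 -11925/65473 -3 8 N
2 60/533 12/61 6858/32513 -8226/32513 -3 7 E
3 1/6 5/39 3/13 -11/52 -4 7 S
4 12/65 60/541 8442/35165 -7146/35165 -4 6 W
5 6/53 6/41 405/2173 -441/2173 -5 6 N
final -5 5 E

n=0: pose=(-2,8,W); sL=60/353, sR=60/593; mL=46170/209329, mR=-38970/209329; mL+mR=7200/209329 → advance +1; mR−mL=-85140/209329 → turn -1·90°
n=1: pose=(-3,8,N); sL=30/281, sR=30/233; mL=11205/65473, mR=-11925/65473; mL+mR=-720/65473 → advance -1; mR−mL=-23130/65473 → turn -1·90°
n=2: pose=(-3,7,E); sL=60/533, sR=12/61; mL=6858/32513, mR=-8226/32513; mL+mR=-1368/32513 → advance -1; mR−mL=-15084/32513 → turn -1·90°
n=3: pose=(-4,7,S); sL=1/6, sR=5/39; mL=3/13, mR=-11/52; mL+mR=1/52 → advance +1; mR−mL=-23/52 → turn -1·90°
n=4: pose=(-4,6,W); sL=12/65, sR=60/541; mL=8442/35165, mR=-7146/35165; mL+mR=1296/35165 → advance +1; mR−mL=-15588/35165 → turn -1·90°
n=5: pose=(-5,6,N); sL=6/53, sR=6/41; mL=405/2173, mR=-441/2173; mL+mR=-36/2173 → advance -1; mR−mL=-846/2173 → turn -1·90°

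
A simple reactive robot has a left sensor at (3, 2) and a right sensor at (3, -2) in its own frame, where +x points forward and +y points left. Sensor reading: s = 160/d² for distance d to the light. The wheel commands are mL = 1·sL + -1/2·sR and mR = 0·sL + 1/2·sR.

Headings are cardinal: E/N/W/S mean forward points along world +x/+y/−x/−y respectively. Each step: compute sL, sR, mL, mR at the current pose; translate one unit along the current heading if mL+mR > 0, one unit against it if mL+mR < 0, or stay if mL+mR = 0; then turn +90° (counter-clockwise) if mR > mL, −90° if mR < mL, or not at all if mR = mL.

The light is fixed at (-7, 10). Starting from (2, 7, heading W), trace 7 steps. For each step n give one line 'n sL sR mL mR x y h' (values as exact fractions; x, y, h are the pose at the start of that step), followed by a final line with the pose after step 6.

0 160/61 160/37 1040/2257 80/37 2 7 W
1 20/17 20/9 10/153 10/9 1 7 S
2 32/25 160/157 3024/3925 80/157 1 6 E
3 16/17 80/49 104/833 40/49 2 6 S
4 160/153 160/193 18640/29529 80/193 2 5 E
5 10/13 5/4 15/104 5/8 3 5 S
6 32/37 160/233 4496/8621 80/233 3 4 E
final 4 4 S

n=0: pose=(2,7,W); sL=160/61, sR=160/37; mL=1040/2257, mR=80/37; mL+mR=160/61 → advance +1; mR−mL=3840/2257 → turn +1·90°
n=1: pose=(1,7,S); sL=20/17, sR=20/9; mL=10/153, mR=10/9; mL+mR=20/17 → advance +1; mR−mL=160/153 → turn +1·90°
n=2: pose=(1,6,E); sL=32/25, sR=160/157; mL=3024/3925, mR=80/157; mL+mR=32/25 → advance +1; mR−mL=-1024/3925 → turn -1·90°
n=3: pose=(2,6,S); sL=16/17, sR=80/49; mL=104/833, mR=40/49; mL+mR=16/17 → advance +1; mR−mL=576/833 → turn +1·90°
n=4: pose=(2,5,E); sL=160/153, sR=160/193; mL=18640/29529, mR=80/193; mL+mR=160/153 → advance +1; mR−mL=-6400/29529 → turn -1·90°
n=5: pose=(3,5,S); sL=10/13, sR=5/4; mL=15/104, mR=5/8; mL+mR=10/13 → advance +1; mR−mL=25/52 → turn +1·90°
n=6: pose=(3,4,E); sL=32/37, sR=160/233; mL=4496/8621, mR=80/233; mL+mR=32/37 → advance +1; mR−mL=-1536/8621 → turn -1·90°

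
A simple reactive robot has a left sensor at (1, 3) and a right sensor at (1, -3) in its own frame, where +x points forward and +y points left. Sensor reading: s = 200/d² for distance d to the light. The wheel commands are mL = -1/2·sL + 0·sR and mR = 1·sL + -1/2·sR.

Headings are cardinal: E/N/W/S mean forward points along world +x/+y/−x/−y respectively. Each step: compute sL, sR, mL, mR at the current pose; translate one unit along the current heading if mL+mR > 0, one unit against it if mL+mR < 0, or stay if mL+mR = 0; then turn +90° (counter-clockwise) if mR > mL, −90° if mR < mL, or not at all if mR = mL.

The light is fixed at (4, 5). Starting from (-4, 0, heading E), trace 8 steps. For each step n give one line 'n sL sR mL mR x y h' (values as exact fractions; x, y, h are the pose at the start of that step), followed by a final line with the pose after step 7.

n=0: pose=(-4,0,E); sL=200/53, sR=200/113; mL=-100/53, mR=17300/5989; mL+mR=6000/5989 → advance +1; mR−mL=28600/5989 → turn +1·90°
n=1: pose=(-3,0,N); sL=50/29, sR=25/4; mL=-25/29, mR=-325/232; mL+mR=-525/232 → advance -1; mR−mL=-125/232 → turn -1·90°
n=2: pose=(-3,-1,E); sL=40/9, sR=200/117; mL=-20/9, mR=140/39; mL+mR=160/117 → advance +1; mR−mL=680/117 → turn +1·90°
n=3: pose=(-2,-1,N); sL=100/53, sR=100/17; mL=-50/53, mR=-950/901; mL+mR=-1800/901 → advance -1; mR−mL=-100/901 → turn -1·90°
n=4: pose=(-2,-2,E); sL=200/41, sR=8/5; mL=-100/41, mR=836/205; mL+mR=336/205 → advance +1; mR−mL=1336/205 → turn +1·90°
n=5: pose=(-1,-2,N); sL=2, sR=5; mL=-1, mR=-1/2; mL+mR=-3/2 → advance -1; mR−mL=1/2 → turn +1·90°
n=6: pose=(-1,-3,W); sL=200/157, sR=200/61; mL=-100/157, mR=-3500/9577; mL+mR=-9600/9577 → advance -1; mR−mL=2600/9577 → turn +1·90°
n=7: pose=(0,-3,S); sL=100/41, sR=20/13; mL=-50/41, mR=890/533; mL+mR=240/533 → advance +1; mR−mL=1540/533 → turn +1·90°

0 200/53 200/113 -100/53 17300/5989 -4 0 E
1 50/29 25/4 -25/29 -325/232 -3 0 N
2 40/9 200/117 -20/9 140/39 -3 -1 E
3 100/53 100/17 -50/53 -950/901 -2 -1 N
4 200/41 8/5 -100/41 836/205 -2 -2 E
5 2 5 -1 -1/2 -1 -2 N
6 200/157 200/61 -100/157 -3500/9577 -1 -3 W
7 100/41 20/13 -50/41 890/533 0 -3 S
final 0 -4 E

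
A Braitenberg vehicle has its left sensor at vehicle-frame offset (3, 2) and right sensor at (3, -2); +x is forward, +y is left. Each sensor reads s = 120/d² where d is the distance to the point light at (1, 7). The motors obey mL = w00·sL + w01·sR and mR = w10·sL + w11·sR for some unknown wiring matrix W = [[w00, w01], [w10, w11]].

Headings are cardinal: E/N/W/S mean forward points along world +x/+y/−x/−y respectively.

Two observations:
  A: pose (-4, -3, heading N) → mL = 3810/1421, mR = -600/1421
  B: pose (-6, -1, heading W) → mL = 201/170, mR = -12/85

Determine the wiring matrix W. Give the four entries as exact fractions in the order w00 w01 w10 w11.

1/2 1 1/2 -1/2

obs A: pose=(-4,-3,N) → sL=60/49, sR=60/29, mL=3810/1421, mR=-600/1421
obs B: pose=(-6,-1,W) → sL=3/5, sR=15/17, mL=201/170, mR=-12/85
sensor matrix S = [[60/49, 60/29], [3/5, 15/17]]; det S = -3888/24157
solve [mL_A; mL_B] = S·[w00; w01] and [mR_A; mR_B] = S·[w10; w11]:
  w00 = 1/2, w01 = 1, w10 = 1/2, w11 = -1/2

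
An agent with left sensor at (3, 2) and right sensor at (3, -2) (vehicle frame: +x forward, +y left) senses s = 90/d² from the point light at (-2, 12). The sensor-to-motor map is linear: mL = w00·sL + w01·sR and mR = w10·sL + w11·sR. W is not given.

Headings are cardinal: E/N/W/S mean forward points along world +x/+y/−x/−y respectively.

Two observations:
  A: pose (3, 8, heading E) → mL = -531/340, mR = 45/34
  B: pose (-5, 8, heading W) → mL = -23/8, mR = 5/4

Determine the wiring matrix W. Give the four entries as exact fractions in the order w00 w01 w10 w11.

-1/2 -1 1 0

obs A: pose=(3,8,E) → sL=45/34, sR=9/10, mL=-531/340, mR=45/34
obs B: pose=(-5,8,W) → sL=5/4, sR=9/4, mL=-23/8, mR=5/4
sensor matrix S = [[45/34, 9/10], [5/4, 9/4]]; det S = 63/34
solve [mL_A; mL_B] = S·[w00; w01] and [mR_A; mR_B] = S·[w10; w11]:
  w00 = -1/2, w01 = -1, w10 = 1, w11 = 0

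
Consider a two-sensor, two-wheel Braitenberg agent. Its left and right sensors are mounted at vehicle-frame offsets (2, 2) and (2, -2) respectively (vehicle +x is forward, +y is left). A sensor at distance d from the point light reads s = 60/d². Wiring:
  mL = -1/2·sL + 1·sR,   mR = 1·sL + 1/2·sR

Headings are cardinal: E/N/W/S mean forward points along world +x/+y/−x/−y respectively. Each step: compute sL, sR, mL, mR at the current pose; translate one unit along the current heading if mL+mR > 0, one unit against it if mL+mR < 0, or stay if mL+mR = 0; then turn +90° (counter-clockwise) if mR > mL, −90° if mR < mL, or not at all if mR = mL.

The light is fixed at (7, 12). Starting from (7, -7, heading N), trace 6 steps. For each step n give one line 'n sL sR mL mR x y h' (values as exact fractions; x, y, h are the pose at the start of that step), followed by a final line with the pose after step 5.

n=0: pose=(7,-7,N); sL=60/293, sR=60/293; mL=30/293, mR=90/293; mL+mR=120/293 → advance +1; mR−mL=60/293 → turn +1·90°
n=1: pose=(7,-6,W); sL=15/101, sR=3/13; mL=411/2626, mR=693/2626; mL+mR=552/1313 → advance +1; mR−mL=141/1313 → turn +1·90°
n=2: pose=(6,-6,S); sL=60/401, sR=60/409; mL=11790/164009, mR=36570/164009; mL+mR=48360/164009 → advance +1; mR−mL=24780/164009 → turn +1·90°
n=3: pose=(6,-7,E); sL=6/29, sR=30/221; mL=207/6409, mR=1761/6409; mL+mR=1968/6409 → advance +1; mR−mL=1554/6409 → turn +1·90°
n=4: pose=(7,-7,N); sL=60/293, sR=60/293; mL=30/293, mR=90/293; mL+mR=120/293 → advance +1; mR−mL=60/293 → turn +1·90°
n=5: pose=(7,-6,W); sL=15/101, sR=3/13; mL=411/2626, mR=693/2626; mL+mR=552/1313 → advance +1; mR−mL=141/1313 → turn +1·90°

0 60/293 60/293 30/293 90/293 7 -7 N
1 15/101 3/13 411/2626 693/2626 7 -6 W
2 60/401 60/409 11790/164009 36570/164009 6 -6 S
3 6/29 30/221 207/6409 1761/6409 6 -7 E
4 60/293 60/293 30/293 90/293 7 -7 N
5 15/101 3/13 411/2626 693/2626 7 -6 W
final 6 -6 S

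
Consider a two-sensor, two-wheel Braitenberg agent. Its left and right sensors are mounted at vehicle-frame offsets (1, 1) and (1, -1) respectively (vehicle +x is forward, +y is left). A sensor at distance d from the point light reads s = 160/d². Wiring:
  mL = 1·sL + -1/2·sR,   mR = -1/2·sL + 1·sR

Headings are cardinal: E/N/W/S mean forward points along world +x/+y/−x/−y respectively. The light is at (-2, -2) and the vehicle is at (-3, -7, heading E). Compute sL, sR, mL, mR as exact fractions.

left sensor world pos  = (-2, -6); dL² = 16
right sensor world pos = (-2, -8); dR² = 36
sL = 160/16 = 10
sR = 160/36 = 40/9
mL = 1·sL + -1/2·sR = 70/9
mR = -1/2·sL + 1·sR = -5/9

10 40/9 70/9 -5/9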